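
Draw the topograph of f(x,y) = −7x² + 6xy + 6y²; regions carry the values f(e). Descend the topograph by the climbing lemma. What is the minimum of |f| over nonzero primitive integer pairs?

river: ρ → (6,6,-7)
river: ρ → (-7,8,5)
river: ρ → (5,12,-3)
river: ρ → (-3,12,5)
river: ρ → (5,8,-7)
river: ρ → (-7,6,6)
closes: descent 0, river 6
min |a| on river = 3

3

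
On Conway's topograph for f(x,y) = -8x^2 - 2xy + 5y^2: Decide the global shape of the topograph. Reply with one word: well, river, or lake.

D = b²−4ac = (-2)² − 4·(-8)·5 = 164
D > 0 non-square ⇒ indefinite ⇒ periodic river

river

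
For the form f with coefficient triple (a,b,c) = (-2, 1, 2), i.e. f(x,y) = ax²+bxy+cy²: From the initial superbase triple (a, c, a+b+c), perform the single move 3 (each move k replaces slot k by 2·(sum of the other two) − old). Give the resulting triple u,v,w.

start (-2,2,1) = (f(1,0),f(0,1),f(1,1))
replace slot 3: 2·((-2)+2) − 1 = -1 → (-2,2,-1)

-2,2,-1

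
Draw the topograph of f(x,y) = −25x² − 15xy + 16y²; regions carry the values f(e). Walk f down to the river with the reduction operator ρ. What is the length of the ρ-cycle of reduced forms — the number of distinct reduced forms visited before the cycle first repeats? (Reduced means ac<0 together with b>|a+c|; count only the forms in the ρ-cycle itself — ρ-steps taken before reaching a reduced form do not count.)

D = 1825, ⌊√D⌋ = 42
descent: ρ → (16,15,-25)  [lands on river]
river: ρ → (-25,35,6)
river: ρ → (6,37,-19)
river: ρ → (-19,39,4)
river: ρ → (4,41,-9)
river: ρ → (-9,31,24)
river: ρ → (24,17,-16)
river: ρ → (-16,15,25)
river: ρ → (25,35,-6)
river: ρ → (-6,37,19)
river: ρ → (19,39,-4)
river: ρ → (-4,41,9)
river: ρ → (9,31,-24)
river: ρ → (-24,17,16)
ρ-cycle length = 14 (tail of 1 descent step not counted)

14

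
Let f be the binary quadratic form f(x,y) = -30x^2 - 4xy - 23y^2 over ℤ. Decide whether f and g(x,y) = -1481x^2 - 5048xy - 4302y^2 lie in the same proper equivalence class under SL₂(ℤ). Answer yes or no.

D₁ = -2744, D₂ = -2744
f is negative-definite; reduce −f:
−f: flip: (30,4,23)→(23,-4,30)
−f: reduced (well bottom): (23,-4,30) with a≤c, −a<b≤a
flip sign back: reduced form of f is (-23,4,-30)
g is negative-definite; reduce −g:
−g: translate: b→-876 (≡5048 mod 2962), so (1481,5048,4302)→(1481,-876,130)
−g: flip: (1481,-876,130)→(130,876,1481)
−g: translate: b→96 (≡876 mod 260), so (130,876,1481)→(130,96,23)
−g: flip: (130,96,23)→(23,-96,130)
−g: translate: b→-4 (≡-96 mod 46), so (23,-96,130)→(23,-4,30)
−g: reduced (well bottom): (23,-4,30) with a≤c, −a<b≤a
flip sign back: reduced form of g is (-23,4,-30)
reduced forms (-23, 4, -30) vs (-23, 4, -30) ⇒ equivalent

yes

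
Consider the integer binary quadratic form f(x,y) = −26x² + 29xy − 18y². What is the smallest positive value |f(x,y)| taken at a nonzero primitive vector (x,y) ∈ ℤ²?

translate: b→23 (≡-29 mod 52), so (26,-29,18)→(26,23,15)
flip: (26,23,15)→(15,-23,26)
translate: b→7 (≡-23 mod 30), so (15,-23,26)→(15,7,18)
reduced (well bottom): (15,7,18) with a≤c, −a<b≤a
well minimum |f| = |-15| = 15 (negative-definite)

15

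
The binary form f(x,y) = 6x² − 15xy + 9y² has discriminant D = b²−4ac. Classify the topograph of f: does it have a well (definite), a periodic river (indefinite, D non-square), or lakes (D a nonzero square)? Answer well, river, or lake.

D = b²−4ac = (-15)² − 4·6·9 = 9
D = 3² is a perfect square ⇒ form factors over ℤ ⇒ lakes

lake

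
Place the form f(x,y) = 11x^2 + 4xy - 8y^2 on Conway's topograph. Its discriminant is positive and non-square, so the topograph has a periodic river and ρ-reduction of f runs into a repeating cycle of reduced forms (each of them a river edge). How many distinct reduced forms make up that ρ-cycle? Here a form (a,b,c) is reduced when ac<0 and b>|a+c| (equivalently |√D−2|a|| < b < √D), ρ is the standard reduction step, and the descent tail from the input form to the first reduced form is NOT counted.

D = 368, ⌊√D⌋ = 19
river: ρ → (-8,12,7)
river: ρ → (7,16,-4)
river: ρ → (-4,16,7)
river: ρ → (7,12,-8)
river: ρ → (-8,4,11)
river: ρ → (11,18,-1)
river: ρ → (-1,18,11)
river: ρ → (11,4,-8)
ρ-cycle length = 8 (tail of 0 descent steps not counted)

8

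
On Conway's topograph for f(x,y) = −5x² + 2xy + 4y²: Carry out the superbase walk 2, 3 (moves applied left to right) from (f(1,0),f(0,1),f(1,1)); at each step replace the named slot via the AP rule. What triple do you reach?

start (-5,4,1) = (f(1,0),f(0,1),f(1,1))
replace slot 2: 2·((-5)+1) − 4 = -12 → (-5,-12,1)
replace slot 3: 2·((-5)+(-12)) − 1 = -35 → (-5,-12,-35)

-5,-12,-35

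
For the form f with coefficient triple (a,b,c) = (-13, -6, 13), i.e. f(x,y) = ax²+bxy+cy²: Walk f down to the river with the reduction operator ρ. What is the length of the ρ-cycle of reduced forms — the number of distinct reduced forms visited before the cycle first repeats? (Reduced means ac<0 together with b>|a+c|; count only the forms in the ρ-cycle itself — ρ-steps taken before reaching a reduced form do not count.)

D = 712, ⌊√D⌋ = 26
descent: ρ → (13,6,-13)  [lands on river]
river: ρ → (-13,20,6)
river: ρ → (6,16,-19)
river: ρ → (-19,22,3)
river: ρ → (3,26,-3)
river: ρ → (-3,22,19)
river: ρ → (19,16,-6)
river: ρ → (-6,20,13)
ρ-cycle length = 8 (tail of 1 descent step not counted)

8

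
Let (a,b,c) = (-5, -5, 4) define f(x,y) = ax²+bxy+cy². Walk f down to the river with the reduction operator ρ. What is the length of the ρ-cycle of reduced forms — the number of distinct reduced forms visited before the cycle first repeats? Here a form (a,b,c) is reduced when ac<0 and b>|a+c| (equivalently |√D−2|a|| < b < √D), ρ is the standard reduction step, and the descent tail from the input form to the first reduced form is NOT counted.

D = 105, ⌊√D⌋ = 10
descent: ρ → (4,5,-5)  [lands on river]
river: ρ → (-5,5,4)
river: ρ → (4,3,-6)
river: ρ → (-6,9,1)
river: ρ → (1,9,-6)
river: ρ → (-6,3,4)
ρ-cycle length = 6 (tail of 1 descent step not counted)

6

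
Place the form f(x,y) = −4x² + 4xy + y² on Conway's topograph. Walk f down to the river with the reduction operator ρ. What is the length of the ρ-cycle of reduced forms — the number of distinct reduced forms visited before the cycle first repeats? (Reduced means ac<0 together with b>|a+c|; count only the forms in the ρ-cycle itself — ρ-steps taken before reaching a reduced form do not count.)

D = 32, ⌊√D⌋ = 5
river: ρ → (1,4,-4)
river: ρ → (-4,4,1)
ρ-cycle length = 2 (tail of 0 descent steps not counted)

2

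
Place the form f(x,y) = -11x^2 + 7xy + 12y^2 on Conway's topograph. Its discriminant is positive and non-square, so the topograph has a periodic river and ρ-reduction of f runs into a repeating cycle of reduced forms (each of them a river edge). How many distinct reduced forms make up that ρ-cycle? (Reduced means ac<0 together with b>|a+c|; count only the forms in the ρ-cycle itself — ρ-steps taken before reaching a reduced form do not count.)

D = 577, ⌊√D⌋ = 24
river: ρ → (12,17,-6)
river: ρ → (-6,19,9)
river: ρ → (9,17,-8)
river: ρ → (-8,15,11)
river: ρ → (11,7,-12)
river: ρ → (-12,17,6)
river: ρ → (6,19,-9)
river: ρ → (-9,17,8)
river: ρ → (8,15,-11)
river: ρ → (-11,7,12)
ρ-cycle length = 10 (tail of 0 descent steps not counted)

10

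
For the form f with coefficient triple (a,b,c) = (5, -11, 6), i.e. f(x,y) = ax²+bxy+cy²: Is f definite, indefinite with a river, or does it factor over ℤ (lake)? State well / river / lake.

D = b²−4ac = (-11)² − 4·5·6 = 1
D = 1² is a perfect square ⇒ form factors over ℤ ⇒ lakes

lake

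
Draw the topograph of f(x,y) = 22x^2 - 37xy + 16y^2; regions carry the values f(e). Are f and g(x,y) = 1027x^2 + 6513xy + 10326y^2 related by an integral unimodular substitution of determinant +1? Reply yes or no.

D₁ = -39, D₂ = -39
f: translate: b→7 (≡-37 mod 44), so (22,-37,16)→(22,7,1)
f: flip: (22,7,1)→(1,-7,22)
f: translate: b→1 (≡-7 mod 2), so (1,-7,22)→(1,1,10)
f: reduced (well bottom): (1,1,10) with a≤c, −a<b≤a
g: translate: b→351 (≡6513 mod 2054), so (1027,6513,10326)→(1027,351,30)
g: flip: (1027,351,30)→(30,-351,1027)
g: translate: b→9 (≡-351 mod 60), so (30,-351,1027)→(30,9,1)
g: flip: (30,9,1)→(1,-9,30)
g: translate: b→1 (≡-9 mod 2), so (1,-9,30)→(1,1,10)
g: reduced (well bottom): (1,1,10) with a≤c, −a<b≤a
reduced forms (1, 1, 10) vs (1, 1, 10) ⇒ equivalent

yes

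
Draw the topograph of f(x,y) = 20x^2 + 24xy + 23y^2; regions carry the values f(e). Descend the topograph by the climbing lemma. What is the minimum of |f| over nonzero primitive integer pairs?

translate: b→-16 (≡24 mod 40), so (20,24,23)→(20,-16,19)
flip: (20,-16,19)→(19,16,20)
reduced (well bottom): (19,16,20) with a≤c, −a<b≤a
well minimum = a = 19

19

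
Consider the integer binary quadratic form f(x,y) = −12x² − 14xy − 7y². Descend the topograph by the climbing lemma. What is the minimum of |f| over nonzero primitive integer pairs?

translate: b→-10 (≡14 mod 24), so (12,14,7)→(12,-10,5)
flip: (12,-10,5)→(5,10,12)
translate: b→0 (≡10 mod 10), so (5,10,12)→(5,0,7)
reduced (well bottom): (5,0,7) with a≤c, −a<b≤a
well minimum |f| = |-5| = 5 (negative-definite)

5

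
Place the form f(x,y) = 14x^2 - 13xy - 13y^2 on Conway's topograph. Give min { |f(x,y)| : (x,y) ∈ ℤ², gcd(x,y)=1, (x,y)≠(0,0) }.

descent: ρ → (-13,13,14)  [lands on river]
river: ρ → (14,15,-12)
river: ρ → (-12,9,17)
river: ρ → (17,25,-4)
river: ρ → (-4,23,23)
river: ρ → (23,23,-4)
river: ρ → (-4,25,17)
river: ρ → (17,9,-12)
river: ρ → (-12,15,14)
river: ρ → (14,13,-13)
closes: descent 1, river 10
min |a| on river = 4

4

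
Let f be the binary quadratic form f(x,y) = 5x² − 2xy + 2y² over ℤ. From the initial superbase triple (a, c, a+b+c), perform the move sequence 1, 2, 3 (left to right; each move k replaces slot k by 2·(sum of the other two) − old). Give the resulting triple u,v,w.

start (5,2,5) = (f(1,0),f(0,1),f(1,1))
replace slot 1: 2·(2+5) − 5 = 9 → (9,2,5)
replace slot 2: 2·(9+5) − 2 = 26 → (9,26,5)
replace slot 3: 2·(9+26) − 5 = 65 → (9,26,65)

9,26,65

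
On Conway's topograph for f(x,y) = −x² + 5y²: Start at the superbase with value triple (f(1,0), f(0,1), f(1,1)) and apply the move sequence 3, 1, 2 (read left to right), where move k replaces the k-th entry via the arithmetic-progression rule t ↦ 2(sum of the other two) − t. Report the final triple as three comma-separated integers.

start (-1,5,4) = (f(1,0),f(0,1),f(1,1))
replace slot 3: 2·((-1)+5) − 4 = 4 → (-1,5,4)
replace slot 1: 2·(5+4) − (-1) = 19 → (19,5,4)
replace slot 2: 2·(19+4) − 5 = 41 → (19,41,4)

19,41,4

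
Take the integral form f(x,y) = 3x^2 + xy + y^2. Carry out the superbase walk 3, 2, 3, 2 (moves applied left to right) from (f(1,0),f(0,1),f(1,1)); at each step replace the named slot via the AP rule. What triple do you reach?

start (3,1,5) = (f(1,0),f(0,1),f(1,1))
replace slot 3: 2·(3+1) − 5 = 3 → (3,1,3)
replace slot 2: 2·(3+3) − 1 = 11 → (3,11,3)
replace slot 3: 2·(3+11) − 3 = 25 → (3,11,25)
replace slot 2: 2·(3+25) − 11 = 45 → (3,45,25)

3,45,25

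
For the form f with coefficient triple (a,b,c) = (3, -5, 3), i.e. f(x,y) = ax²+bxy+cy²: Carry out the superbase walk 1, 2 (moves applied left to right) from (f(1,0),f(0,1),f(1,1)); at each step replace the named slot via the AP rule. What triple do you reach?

start (3,3,1) = (f(1,0),f(0,1),f(1,1))
replace slot 1: 2·(3+1) − 3 = 5 → (5,3,1)
replace slot 2: 2·(5+1) − 3 = 9 → (5,9,1)

5,9,1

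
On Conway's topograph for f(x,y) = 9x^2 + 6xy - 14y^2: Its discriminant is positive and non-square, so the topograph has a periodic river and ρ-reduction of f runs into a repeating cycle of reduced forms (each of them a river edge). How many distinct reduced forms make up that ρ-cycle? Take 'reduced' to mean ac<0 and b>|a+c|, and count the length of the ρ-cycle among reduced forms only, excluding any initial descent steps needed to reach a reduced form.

D = 540, ⌊√D⌋ = 23
river: ρ → (-14,22,1)
river: ρ → (1,22,-14)
river: ρ → (-14,6,9)
river: ρ → (9,12,-11)
river: ρ → (-11,10,10)
river: ρ → (10,10,-11)
river: ρ → (-11,12,9)
river: ρ → (9,6,-14)
ρ-cycle length = 8 (tail of 0 descent steps not counted)

8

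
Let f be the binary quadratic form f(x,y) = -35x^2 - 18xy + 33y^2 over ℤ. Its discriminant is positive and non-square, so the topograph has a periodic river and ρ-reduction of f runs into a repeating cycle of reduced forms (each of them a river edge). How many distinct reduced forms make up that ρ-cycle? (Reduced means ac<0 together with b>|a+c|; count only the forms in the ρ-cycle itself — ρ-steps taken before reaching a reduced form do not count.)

D = 4944, ⌊√D⌋ = 70
descent: ρ → (33,18,-35)  [lands on river]
river: ρ → (-35,52,16)
river: ρ → (16,44,-47)
river: ρ → (-47,50,13)
river: ρ → (13,54,-39)
river: ρ → (-39,24,28)
river: ρ → (28,32,-35)
river: ρ → (-35,38,25)
river: ρ → (25,62,-11)
river: ρ → (-11,70,1)
river: ρ → (1,70,-11)
river: ρ → (-11,62,25)
river: ρ → (25,38,-35)
river: ρ → (-35,32,28)
river: ρ → (28,24,-39)
river: ρ → (-39,54,13)
river: ρ → (13,50,-47)
river: ρ → (-47,44,16)
river: ρ → (16,52,-35)
river: ρ → (-35,18,33)
river: ρ → (33,48,-20)
river: ρ → (-20,32,49)
river: ρ → (49,66,-3)
river: ρ → (-3,66,49)
river: ρ → (49,32,-20)
river: ρ → (-20,48,33)
ρ-cycle length = 26 (tail of 1 descent step not counted)

26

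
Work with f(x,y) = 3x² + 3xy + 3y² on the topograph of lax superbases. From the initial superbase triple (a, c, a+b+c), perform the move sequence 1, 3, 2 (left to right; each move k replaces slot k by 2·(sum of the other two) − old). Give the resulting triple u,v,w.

start (3,3,9) = (f(1,0),f(0,1),f(1,1))
replace slot 1: 2·(3+9) − 3 = 21 → (21,3,9)
replace slot 3: 2·(21+3) − 9 = 39 → (21,3,39)
replace slot 2: 2·(21+39) − 3 = 117 → (21,117,39)

21,117,39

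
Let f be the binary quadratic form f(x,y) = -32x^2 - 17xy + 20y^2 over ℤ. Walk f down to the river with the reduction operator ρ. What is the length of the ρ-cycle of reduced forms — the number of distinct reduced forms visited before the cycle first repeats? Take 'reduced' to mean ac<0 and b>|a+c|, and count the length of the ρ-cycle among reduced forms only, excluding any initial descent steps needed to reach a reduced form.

D = 2849, ⌊√D⌋ = 53
descent: ρ → (20,17,-32)  [lands on river]
river: ρ → (-32,47,5)
river: ρ → (5,53,-2)
river: ρ → (-2,51,31)
river: ρ → (31,11,-22)
river: ρ → (-22,33,20)
river: ρ → (20,47,-8)
river: ρ → (-8,49,14)
river: ρ → (14,35,-29)
river: ρ → (-29,23,20)
ρ-cycle length = 10 (tail of 1 descent step not counted)

10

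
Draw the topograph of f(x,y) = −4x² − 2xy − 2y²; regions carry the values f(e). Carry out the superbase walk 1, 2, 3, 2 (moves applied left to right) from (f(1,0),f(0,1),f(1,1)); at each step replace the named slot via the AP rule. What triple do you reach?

start (-4,-2,-8) = (f(1,0),f(0,1),f(1,1))
replace slot 1: 2·((-2)+(-8)) − (-4) = -16 → (-16,-2,-8)
replace slot 2: 2·((-16)+(-8)) − (-2) = -46 → (-16,-46,-8)
replace slot 3: 2·((-16)+(-46)) − (-8) = -116 → (-16,-46,-116)
replace slot 2: 2·((-16)+(-116)) − (-46) = -218 → (-16,-218,-116)

-16,-218,-116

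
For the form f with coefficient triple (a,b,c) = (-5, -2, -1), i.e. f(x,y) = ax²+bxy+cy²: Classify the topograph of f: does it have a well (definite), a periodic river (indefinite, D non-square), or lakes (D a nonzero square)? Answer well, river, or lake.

D = b²−4ac = (-2)² − 4·(-5)·(-1) = -16
D < 0 ⇒ definite ⇒ every region one sign ⇒ single well

well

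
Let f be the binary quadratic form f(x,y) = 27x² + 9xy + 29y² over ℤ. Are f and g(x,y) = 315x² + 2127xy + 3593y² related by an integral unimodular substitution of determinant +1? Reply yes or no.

D₁ = -3051, D₂ = -3051
f: reduced (well bottom): (27,9,29) with a≤c, −a<b≤a
g: translate: b→237 (≡2127 mod 630), so (315,2127,3593)→(315,237,47)
g: flip: (315,237,47)→(47,-237,315)
g: translate: b→45 (≡-237 mod 94), so (47,-237,315)→(47,45,27)
g: flip: (47,45,27)→(27,-45,47)
g: translate: b→9 (≡-45 mod 54), so (27,-45,47)→(27,9,29)
g: reduced (well bottom): (27,9,29) with a≤c, −a<b≤a
reduced forms (27, 9, 29) vs (27, 9, 29) ⇒ equivalent

yes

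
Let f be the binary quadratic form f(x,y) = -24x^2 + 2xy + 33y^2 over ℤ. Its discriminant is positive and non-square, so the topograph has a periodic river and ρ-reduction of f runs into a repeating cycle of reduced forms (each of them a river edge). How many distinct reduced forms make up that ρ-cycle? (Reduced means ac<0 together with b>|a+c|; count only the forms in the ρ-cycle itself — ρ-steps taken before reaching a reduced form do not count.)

D = 3172, ⌊√D⌋ = 56
descent: ρ → (33,-2,-24)
descent: ρ → (-24,50,7)  [lands on river]
river: ρ → (7,48,-31)
river: ρ → (-31,14,24)
river: ρ → (24,34,-21)
river: ρ → (-21,50,8)
river: ρ → (8,46,-33)
river: ρ → (-33,20,21)
river: ρ → (21,22,-32)
river: ρ → (-32,42,11)
river: ρ → (11,46,-24)
ρ-cycle length = 10 (tail of 2 descent steps not counted)

10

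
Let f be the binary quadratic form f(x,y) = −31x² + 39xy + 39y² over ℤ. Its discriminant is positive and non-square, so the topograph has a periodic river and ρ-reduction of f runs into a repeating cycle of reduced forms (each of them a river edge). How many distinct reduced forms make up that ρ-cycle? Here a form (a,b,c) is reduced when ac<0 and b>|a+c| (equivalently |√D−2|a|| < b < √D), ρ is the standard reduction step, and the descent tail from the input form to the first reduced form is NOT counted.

D = 6357, ⌊√D⌋ = 79
river: ρ → (39,39,-31)
river: ρ → (-31,23,47)
river: ρ → (47,71,-7)
river: ρ → (-7,69,57)
river: ρ → (57,45,-19)
river: ρ → (-19,69,21)
river: ρ → (21,57,-37)
river: ρ → (-37,17,41)
river: ρ → (41,65,-13)
river: ρ → (-13,65,41)
river: ρ → (41,17,-37)
river: ρ → (-37,57,21)
river: ρ → (21,69,-19)
river: ρ → (-19,45,57)
river: ρ → (57,69,-7)
river: ρ → (-7,71,47)
river: ρ → (47,23,-31)
river: ρ → (-31,39,39)
ρ-cycle length = 18 (tail of 0 descent steps not counted)

18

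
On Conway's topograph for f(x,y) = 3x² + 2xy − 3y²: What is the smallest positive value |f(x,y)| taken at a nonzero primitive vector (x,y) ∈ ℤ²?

river: ρ → (-3,4,2)
river: ρ → (2,4,-3)
river: ρ → (-3,2,3)
river: ρ → (3,4,-2)
river: ρ → (-2,4,3)
river: ρ → (3,2,-3)
closes: descent 0, river 6
min |a| on river = 2

2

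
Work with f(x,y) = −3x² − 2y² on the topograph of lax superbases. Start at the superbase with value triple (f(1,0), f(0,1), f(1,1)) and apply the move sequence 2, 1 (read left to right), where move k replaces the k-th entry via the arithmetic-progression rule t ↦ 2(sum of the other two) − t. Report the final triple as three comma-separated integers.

start (-3,-2,-5) = (f(1,0),f(0,1),f(1,1))
replace slot 2: 2·((-3)+(-5)) − (-2) = -14 → (-3,-14,-5)
replace slot 1: 2·((-14)+(-5)) − (-3) = -35 → (-35,-14,-5)

-35,-14,-5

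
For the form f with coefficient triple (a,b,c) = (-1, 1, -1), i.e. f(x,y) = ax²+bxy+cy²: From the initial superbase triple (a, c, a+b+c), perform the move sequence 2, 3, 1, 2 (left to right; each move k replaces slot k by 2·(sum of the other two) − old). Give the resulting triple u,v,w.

start (-1,-1,-1) = (f(1,0),f(0,1),f(1,1))
replace slot 2: 2·((-1)+(-1)) − (-1) = -3 → (-1,-3,-1)
replace slot 3: 2·((-1)+(-3)) − (-1) = -7 → (-1,-3,-7)
replace slot 1: 2·((-3)+(-7)) − (-1) = -19 → (-19,-3,-7)
replace slot 2: 2·((-19)+(-7)) − (-3) = -49 → (-19,-49,-7)

-19,-49,-7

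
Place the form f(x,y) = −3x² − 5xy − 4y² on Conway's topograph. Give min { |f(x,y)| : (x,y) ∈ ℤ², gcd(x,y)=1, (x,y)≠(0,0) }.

translate: b→-1 (≡5 mod 6), so (3,5,4)→(3,-1,2)
flip: (3,-1,2)→(2,1,3)
reduced (well bottom): (2,1,3) with a≤c, −a<b≤a
well minimum |f| = |-2| = 2 (negative-definite)

2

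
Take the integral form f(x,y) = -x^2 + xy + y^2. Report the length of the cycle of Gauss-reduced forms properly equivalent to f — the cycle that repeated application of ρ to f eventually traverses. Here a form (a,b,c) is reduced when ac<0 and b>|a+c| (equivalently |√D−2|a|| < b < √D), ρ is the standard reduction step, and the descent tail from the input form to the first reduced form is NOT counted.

D = 5, ⌊√D⌋ = 2
river: ρ → (1,1,-1)
river: ρ → (-1,1,1)
ρ-cycle length = 2 (tail of 0 descent steps not counted)

2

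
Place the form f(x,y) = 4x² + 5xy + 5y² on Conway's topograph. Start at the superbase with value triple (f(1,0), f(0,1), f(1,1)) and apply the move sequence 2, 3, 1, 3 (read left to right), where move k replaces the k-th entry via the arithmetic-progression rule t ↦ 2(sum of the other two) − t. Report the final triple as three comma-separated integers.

start (4,5,14) = (f(1,0),f(0,1),f(1,1))
replace slot 2: 2·(4+14) − 5 = 31 → (4,31,14)
replace slot 3: 2·(4+31) − 14 = 56 → (4,31,56)
replace slot 1: 2·(31+56) − 4 = 170 → (170,31,56)
replace slot 3: 2·(170+31) − 56 = 346 → (170,31,346)

170,31,346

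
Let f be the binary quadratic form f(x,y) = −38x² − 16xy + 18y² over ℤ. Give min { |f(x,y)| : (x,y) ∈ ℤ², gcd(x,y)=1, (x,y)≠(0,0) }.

descent: ρ → (18,52,-4)  [lands on river]
river: ρ → (-4,52,18)
river: ρ → (18,20,-36)
river: ρ → (-36,52,2)
river: ρ → (2,52,-36)
river: ρ → (-36,20,18)
closes: descent 1, river 6
min |a| on river = 2

2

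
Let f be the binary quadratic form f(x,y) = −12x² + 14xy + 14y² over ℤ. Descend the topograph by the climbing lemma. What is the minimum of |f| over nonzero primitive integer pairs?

river: ρ → (14,14,-12)
river: ρ → (-12,10,16)
river: ρ → (16,22,-6)
river: ρ → (-6,26,8)
river: ρ → (8,22,-12)
river: ρ → (-12,26,4)
river: ρ → (4,22,-24)
river: ρ → (-24,26,2)
river: ρ → (2,26,-24)
river: ρ → (-24,22,4)
river: ρ → (4,26,-12)
river: ρ → (-12,22,8)
river: ρ → (8,26,-6)
river: ρ → (-6,22,16)
river: ρ → (16,10,-12)
river: ρ → (-12,14,14)
closes: descent 0, river 16
min |a| on river = 2

2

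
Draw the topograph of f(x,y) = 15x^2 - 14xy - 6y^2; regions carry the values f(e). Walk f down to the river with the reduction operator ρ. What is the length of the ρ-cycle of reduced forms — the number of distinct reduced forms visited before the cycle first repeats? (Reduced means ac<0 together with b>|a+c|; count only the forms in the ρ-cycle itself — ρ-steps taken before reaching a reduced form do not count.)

D = 556, ⌊√D⌋ = 23
descent: ρ → (-6,14,15)  [lands on river]
river: ρ → (15,16,-5)
river: ρ → (-5,14,18)
river: ρ → (18,22,-1)
river: ρ → (-1,22,18)
river: ρ → (18,14,-5)
river: ρ → (-5,16,15)
river: ρ → (15,14,-6)
river: ρ → (-6,22,3)
river: ρ → (3,20,-13)
river: ρ → (-13,6,10)
river: ρ → (10,14,-9)
river: ρ → (-9,22,2)
river: ρ → (2,22,-9)
river: ρ → (-9,14,10)
river: ρ → (10,6,-13)
river: ρ → (-13,20,3)
river: ρ → (3,22,-6)
ρ-cycle length = 18 (tail of 1 descent step not counted)

18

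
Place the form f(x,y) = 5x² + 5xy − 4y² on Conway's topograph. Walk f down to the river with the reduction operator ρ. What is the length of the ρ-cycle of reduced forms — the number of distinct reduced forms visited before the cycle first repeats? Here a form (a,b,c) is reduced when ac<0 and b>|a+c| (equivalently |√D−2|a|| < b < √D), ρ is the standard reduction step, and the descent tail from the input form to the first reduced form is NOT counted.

D = 105, ⌊√D⌋ = 10
river: ρ → (-4,3,6)
river: ρ → (6,9,-1)
river: ρ → (-1,9,6)
river: ρ → (6,3,-4)
river: ρ → (-4,5,5)
river: ρ → (5,5,-4)
ρ-cycle length = 6 (tail of 0 descent steps not counted)

6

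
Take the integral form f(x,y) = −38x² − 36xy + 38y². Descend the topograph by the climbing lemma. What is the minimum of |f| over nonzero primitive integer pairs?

descent: ρ → (38,36,-38)  [lands on river]
river: ρ → (-38,40,36)
river: ρ → (36,32,-42)
river: ρ → (-42,52,26)
river: ρ → (26,52,-42)
river: ρ → (-42,32,36)
river: ρ → (36,40,-38)
river: ρ → (-38,36,38)
river: ρ → (38,40,-36)
river: ρ → (-36,32,42)
river: ρ → (42,52,-26)
river: ρ → (-26,52,42)
river: ρ → (42,32,-36)
river: ρ → (-36,40,38)
closes: descent 1, river 14
min |a| on river = 26

26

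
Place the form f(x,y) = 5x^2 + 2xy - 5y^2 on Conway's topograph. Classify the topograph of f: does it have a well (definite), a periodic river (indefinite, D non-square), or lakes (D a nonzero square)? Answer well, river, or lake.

D = b²−4ac = 2² − 4·5·(-5) = 104
D > 0 non-square ⇒ indefinite ⇒ periodic river

river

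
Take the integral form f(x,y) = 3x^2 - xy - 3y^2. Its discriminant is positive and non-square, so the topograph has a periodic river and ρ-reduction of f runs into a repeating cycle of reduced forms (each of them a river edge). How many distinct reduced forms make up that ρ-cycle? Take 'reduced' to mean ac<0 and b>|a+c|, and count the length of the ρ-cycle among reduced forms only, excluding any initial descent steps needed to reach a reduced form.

D = 37, ⌊√D⌋ = 6
descent: ρ → (-3,1,3)  [lands on river]
river: ρ → (3,5,-1)
river: ρ → (-1,5,3)
river: ρ → (3,1,-3)
river: ρ → (-3,5,1)
river: ρ → (1,5,-3)
ρ-cycle length = 6 (tail of 1 descent step not counted)

6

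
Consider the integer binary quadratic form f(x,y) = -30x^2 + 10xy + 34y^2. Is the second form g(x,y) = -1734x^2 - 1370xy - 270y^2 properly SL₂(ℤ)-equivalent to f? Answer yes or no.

D₁ = 4180, D₂ = 4180
river cycle of f (length 4): (34, 58, -6), (-6, 62, 14), (14, 50, -30), (-30, 10, 34)
river cycle of g (length 4): (14, 50, -30), (-30, 10, 34), (34, 58, -6), (-6, 62, 14)
cycles coincide ⇒ equivalent

yes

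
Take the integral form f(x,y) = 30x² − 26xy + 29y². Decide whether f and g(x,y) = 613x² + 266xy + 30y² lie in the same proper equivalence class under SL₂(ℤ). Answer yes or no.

D₁ = -2804, D₂ = -2804
f: flip: (30,-26,29)→(29,26,30)
f: reduced (well bottom): (29,26,30) with a≤c, −a<b≤a
g: flip: (613,266,30)→(30,-266,613)
g: translate: b→-26 (≡-266 mod 60), so (30,-266,613)→(30,-26,29)
g: flip: (30,-26,29)→(29,26,30)
g: reduced (well bottom): (29,26,30) with a≤c, −a<b≤a
reduced forms (29, 26, 30) vs (29, 26, 30) ⇒ equivalent

yes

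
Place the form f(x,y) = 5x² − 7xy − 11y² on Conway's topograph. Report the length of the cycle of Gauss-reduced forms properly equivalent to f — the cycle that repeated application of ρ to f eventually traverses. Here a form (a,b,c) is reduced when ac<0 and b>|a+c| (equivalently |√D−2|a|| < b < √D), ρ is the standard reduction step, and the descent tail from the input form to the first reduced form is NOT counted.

D = 269, ⌊√D⌋ = 16
descent: ρ → (-11,7,5)  [lands on river]
river: ρ → (5,13,-5)
river: ρ → (-5,7,11)
river: ρ → (11,15,-1)
river: ρ → (-1,15,11)
river: ρ → (11,7,-5)
river: ρ → (-5,13,5)
river: ρ → (5,7,-11)
river: ρ → (-11,15,1)
river: ρ → (1,15,-11)
ρ-cycle length = 10 (tail of 1 descent step not counted)

10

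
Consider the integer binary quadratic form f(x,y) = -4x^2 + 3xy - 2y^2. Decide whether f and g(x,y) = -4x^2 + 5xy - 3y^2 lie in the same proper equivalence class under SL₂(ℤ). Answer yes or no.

D₁ = -23, D₂ = -23
f is negative-definite; reduce −f:
−f: flip: (4,-3,2)→(2,3,4)
−f: translate: b→-1 (≡3 mod 4), so (2,3,4)→(2,-1,3)
−f: reduced (well bottom): (2,-1,3) with a≤c, −a<b≤a
flip sign back: reduced form of f is (-2,1,-3)
g is negative-definite; reduce −g:
−g: translate: b→3 (≡-5 mod 8), so (4,-5,3)→(4,3,2)
−g: flip: (4,3,2)→(2,-3,4)
−g: translate: b→1 (≡-3 mod 4), so (2,-3,4)→(2,1,3)
−g: reduced (well bottom): (2,1,3) with a≤c, −a<b≤a
flip sign back: reduced form of g is (-2,-1,-3)
reduced forms (-2, 1, -3) vs (-2, -1, -3) ⇒ inequivalent

no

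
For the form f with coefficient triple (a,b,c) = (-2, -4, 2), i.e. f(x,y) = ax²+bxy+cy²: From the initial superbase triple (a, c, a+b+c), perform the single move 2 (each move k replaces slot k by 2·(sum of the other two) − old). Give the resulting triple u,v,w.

start (-2,2,-4) = (f(1,0),f(0,1),f(1,1))
replace slot 2: 2·((-2)+(-4)) − 2 = -14 → (-2,-14,-4)

-2,-14,-4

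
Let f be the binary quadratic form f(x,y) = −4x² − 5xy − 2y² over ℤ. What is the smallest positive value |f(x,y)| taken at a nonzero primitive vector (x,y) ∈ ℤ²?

translate: b→-3 (≡5 mod 8), so (4,5,2)→(4,-3,1)
flip: (4,-3,1)→(1,3,4)
translate: b→1 (≡3 mod 2), so (1,3,4)→(1,1,2)
reduced (well bottom): (1,1,2) with a≤c, −a<b≤a
well minimum |f| = |-1| = 1 (negative-definite)

1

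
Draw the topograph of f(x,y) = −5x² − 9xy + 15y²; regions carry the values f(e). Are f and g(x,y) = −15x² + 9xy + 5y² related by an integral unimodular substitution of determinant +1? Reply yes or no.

D₁ = 381, D₂ = 381
river cycle of f (length 6): (-5, 11, 13), (13, 15, -3), (-3, 15, 13), (13, 11, -5), (-5, 19, 1), (1, 19, -5)
river cycle of g (length 6): (5, 11, -13), (-13, 15, 3), (3, 15, -13), (-13, 11, 5), (5, 19, -1), (-1, 19, 5)
cycles differ ⇒ inequivalent

no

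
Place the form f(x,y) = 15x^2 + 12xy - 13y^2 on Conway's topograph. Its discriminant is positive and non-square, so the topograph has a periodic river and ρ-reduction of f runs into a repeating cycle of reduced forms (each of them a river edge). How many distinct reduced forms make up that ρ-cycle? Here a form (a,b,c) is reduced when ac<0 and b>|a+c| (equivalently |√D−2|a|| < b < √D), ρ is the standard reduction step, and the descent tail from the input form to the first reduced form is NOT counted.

D = 924, ⌊√D⌋ = 30
river: ρ → (-13,14,14)
river: ρ → (14,14,-13)
river: ρ → (-13,12,15)
river: ρ → (15,18,-10)
river: ρ → (-10,22,11)
river: ρ → (11,22,-10)
river: ρ → (-10,18,15)
river: ρ → (15,12,-13)
ρ-cycle length = 8 (tail of 0 descent steps not counted)

8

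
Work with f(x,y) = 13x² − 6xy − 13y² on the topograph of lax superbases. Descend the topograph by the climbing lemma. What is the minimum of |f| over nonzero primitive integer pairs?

descent: ρ → (-13,6,13)  [lands on river]
river: ρ → (13,20,-6)
river: ρ → (-6,16,19)
river: ρ → (19,22,-3)
river: ρ → (-3,26,3)
river: ρ → (3,22,-19)
river: ρ → (-19,16,6)
river: ρ → (6,20,-13)
closes: descent 1, river 8
min |a| on river = 3

3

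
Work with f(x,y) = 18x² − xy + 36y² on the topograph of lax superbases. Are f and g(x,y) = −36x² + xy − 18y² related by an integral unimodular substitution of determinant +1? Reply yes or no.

D₁ = -2591, D₂ = -2591
f: reduced (well bottom): (18,-1,36) with a≤c, −a<b≤a
g is negative-definite; reduce −g:
−g: flip: (36,-1,18)→(18,1,36)
−g: reduced (well bottom): (18,1,36) with a≤c, −a<b≤a
flip sign back: reduced form of g is (-18,-1,-36)
reduced forms (18, -1, 36) vs (-18, -1, -36) ⇒ inequivalent

no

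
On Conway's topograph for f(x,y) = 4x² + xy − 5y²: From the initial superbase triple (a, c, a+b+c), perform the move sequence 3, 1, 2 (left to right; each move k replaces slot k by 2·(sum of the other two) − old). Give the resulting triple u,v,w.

start (4,-5,0) = (f(1,0),f(0,1),f(1,1))
replace slot 3: 2·(4+(-5)) − 0 = -2 → (4,-5,-2)
replace slot 1: 2·((-5)+(-2)) − 4 = -18 → (-18,-5,-2)
replace slot 2: 2·((-18)+(-2)) − (-5) = -35 → (-18,-35,-2)

-18,-35,-2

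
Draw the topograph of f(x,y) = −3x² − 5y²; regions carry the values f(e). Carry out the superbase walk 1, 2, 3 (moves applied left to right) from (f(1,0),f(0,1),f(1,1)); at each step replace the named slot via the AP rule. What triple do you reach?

start (-3,-5,-8) = (f(1,0),f(0,1),f(1,1))
replace slot 1: 2·((-5)+(-8)) − (-3) = -23 → (-23,-5,-8)
replace slot 2: 2·((-23)+(-8)) − (-5) = -57 → (-23,-57,-8)
replace slot 3: 2·((-23)+(-57)) − (-8) = -152 → (-23,-57,-152)

-23,-57,-152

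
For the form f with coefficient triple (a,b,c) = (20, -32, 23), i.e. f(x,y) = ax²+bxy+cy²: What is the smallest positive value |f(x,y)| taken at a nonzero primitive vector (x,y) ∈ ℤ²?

translate: b→8 (≡-32 mod 40), so (20,-32,23)→(20,8,11)
flip: (20,8,11)→(11,-8,20)
reduced (well bottom): (11,-8,20) with a≤c, −a<b≤a
well minimum = a = 11

11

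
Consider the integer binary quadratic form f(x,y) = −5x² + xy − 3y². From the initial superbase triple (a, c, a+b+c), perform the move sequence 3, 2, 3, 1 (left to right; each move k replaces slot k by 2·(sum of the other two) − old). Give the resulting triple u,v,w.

start (-5,-3,-7) = (f(1,0),f(0,1),f(1,1))
replace slot 3: 2·((-5)+(-3)) − (-7) = -9 → (-5,-3,-9)
replace slot 2: 2·((-5)+(-9)) − (-3) = -25 → (-5,-25,-9)
replace slot 3: 2·((-5)+(-25)) − (-9) = -51 → (-5,-25,-51)
replace slot 1: 2·((-25)+(-51)) − (-5) = -147 → (-147,-25,-51)

-147,-25,-51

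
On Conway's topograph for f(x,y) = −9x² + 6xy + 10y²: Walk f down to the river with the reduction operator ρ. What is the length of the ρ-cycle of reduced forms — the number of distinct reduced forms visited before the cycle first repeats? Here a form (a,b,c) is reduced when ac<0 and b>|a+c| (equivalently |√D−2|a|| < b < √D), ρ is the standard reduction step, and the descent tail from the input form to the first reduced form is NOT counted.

D = 396, ⌊√D⌋ = 19
river: ρ → (10,14,-5)
river: ρ → (-5,16,7)
river: ρ → (7,12,-9)
river: ρ → (-9,6,10)
ρ-cycle length = 4 (tail of 0 descent steps not counted)

4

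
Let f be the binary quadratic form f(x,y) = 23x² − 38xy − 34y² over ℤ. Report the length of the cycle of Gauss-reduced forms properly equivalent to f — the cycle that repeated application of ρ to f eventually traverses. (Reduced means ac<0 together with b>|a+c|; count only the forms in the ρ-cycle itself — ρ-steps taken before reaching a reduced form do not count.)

D = 4572, ⌊√D⌋ = 67
descent: ρ → (-34,38,23)  [lands on river]
river: ρ → (23,54,-18)
river: ρ → (-18,54,23)
river: ρ → (23,38,-34)
river: ρ → (-34,30,27)
river: ρ → (27,24,-37)
river: ρ → (-37,50,14)
river: ρ → (14,62,-13)
river: ρ → (-13,42,54)
river: ρ → (54,66,-1)
river: ρ → (-1,66,54)
river: ρ → (54,42,-13)
river: ρ → (-13,62,14)
river: ρ → (14,50,-37)
river: ρ → (-37,24,27)
river: ρ → (27,30,-34)
ρ-cycle length = 16 (tail of 1 descent step not counted)

16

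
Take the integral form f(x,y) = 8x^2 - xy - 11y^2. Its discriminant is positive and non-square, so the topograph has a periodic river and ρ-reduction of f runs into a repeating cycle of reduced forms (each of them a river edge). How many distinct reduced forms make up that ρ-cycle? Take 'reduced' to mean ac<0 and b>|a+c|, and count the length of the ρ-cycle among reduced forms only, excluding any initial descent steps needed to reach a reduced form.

D = 353, ⌊√D⌋ = 18
descent: ρ → (-11,1,8)
descent: ρ → (8,15,-4)  [lands on river]
river: ρ → (-4,17,4)
river: ρ → (4,15,-8)
river: ρ → (-8,17,2)
river: ρ → (2,15,-16)
river: ρ → (-16,17,1)
river: ρ → (1,17,-16)
river: ρ → (-16,15,2)
river: ρ → (2,17,-8)
river: ρ → (-8,15,4)
river: ρ → (4,17,-4)
river: ρ → (-4,15,8)
river: ρ → (8,17,-2)
river: ρ → (-2,15,16)
river: ρ → (16,17,-1)
river: ρ → (-1,17,16)
river: ρ → (16,15,-2)
river: ρ → (-2,17,8)
ρ-cycle length = 18 (tail of 2 descent steps not counted)

18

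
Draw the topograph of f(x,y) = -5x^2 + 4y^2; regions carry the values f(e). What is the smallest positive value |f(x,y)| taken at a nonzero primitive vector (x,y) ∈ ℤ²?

descent: ρ → (4,8,-1)  [lands on river]
river: ρ → (-1,8,4)
closes: descent 1, river 2
min |a| on river = 1

1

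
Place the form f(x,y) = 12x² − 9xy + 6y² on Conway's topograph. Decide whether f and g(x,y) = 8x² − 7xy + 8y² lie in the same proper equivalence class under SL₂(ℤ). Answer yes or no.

D₁ = -207, D₂ = -207
f: flip: (12,-9,6)→(6,9,12)
f: translate: b→-3 (≡9 mod 12), so (6,9,12)→(6,-3,9)
f: reduced (well bottom): (6,-3,9) with a≤c, −a<b≤a
g: flip: (8,-7,8)→(8,7,8)
g: reduced (well bottom): (8,7,8) with a≤c, −a<b≤a
reduced forms (6, -3, 9) vs (8, 7, 8) ⇒ inequivalent

no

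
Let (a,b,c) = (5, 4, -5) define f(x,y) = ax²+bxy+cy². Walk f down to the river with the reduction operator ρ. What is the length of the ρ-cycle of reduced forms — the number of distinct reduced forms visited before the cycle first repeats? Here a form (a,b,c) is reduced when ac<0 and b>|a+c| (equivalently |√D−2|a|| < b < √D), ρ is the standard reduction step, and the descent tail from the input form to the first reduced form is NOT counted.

D = 116, ⌊√D⌋ = 10
river: ρ → (-5,6,4)
river: ρ → (4,10,-1)
river: ρ → (-1,10,4)
river: ρ → (4,6,-5)
river: ρ → (-5,4,5)
river: ρ → (5,6,-4)
river: ρ → (-4,10,1)
river: ρ → (1,10,-4)
river: ρ → (-4,6,5)
river: ρ → (5,4,-5)
ρ-cycle length = 10 (tail of 0 descent steps not counted)

10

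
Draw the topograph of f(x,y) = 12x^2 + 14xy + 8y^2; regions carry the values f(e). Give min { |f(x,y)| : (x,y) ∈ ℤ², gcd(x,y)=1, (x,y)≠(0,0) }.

translate: b→-10 (≡14 mod 24), so (12,14,8)→(12,-10,6)
flip: (12,-10,6)→(6,10,12)
translate: b→-2 (≡10 mod 12), so (6,10,12)→(6,-2,8)
reduced (well bottom): (6,-2,8) with a≤c, −a<b≤a
well minimum = a = 6

6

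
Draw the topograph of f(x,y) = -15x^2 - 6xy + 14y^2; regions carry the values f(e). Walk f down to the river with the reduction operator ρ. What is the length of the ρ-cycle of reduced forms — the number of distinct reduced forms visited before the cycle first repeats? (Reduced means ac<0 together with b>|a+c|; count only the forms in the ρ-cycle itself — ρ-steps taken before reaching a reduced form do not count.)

D = 876, ⌊√D⌋ = 29
descent: ρ → (14,6,-15)  [lands on river]
river: ρ → (-15,24,5)
river: ρ → (5,26,-10)
river: ρ → (-10,14,17)
river: ρ → (17,20,-7)
river: ρ → (-7,22,14)
ρ-cycle length = 6 (tail of 1 descent step not counted)

6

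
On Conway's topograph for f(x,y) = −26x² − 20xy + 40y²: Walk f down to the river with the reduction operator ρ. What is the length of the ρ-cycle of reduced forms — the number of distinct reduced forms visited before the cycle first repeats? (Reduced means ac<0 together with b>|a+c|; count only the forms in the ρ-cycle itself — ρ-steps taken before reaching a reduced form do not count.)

D = 4560, ⌊√D⌋ = 67
descent: ρ → (40,20,-26)  [lands on river]
river: ρ → (-26,32,34)
river: ρ → (34,36,-24)
river: ρ → (-24,60,10)
river: ρ → (10,60,-24)
river: ρ → (-24,36,34)
river: ρ → (34,32,-26)
river: ρ → (-26,20,40)
river: ρ → (40,60,-6)
river: ρ → (-6,60,40)
ρ-cycle length = 10 (tail of 1 descent step not counted)

10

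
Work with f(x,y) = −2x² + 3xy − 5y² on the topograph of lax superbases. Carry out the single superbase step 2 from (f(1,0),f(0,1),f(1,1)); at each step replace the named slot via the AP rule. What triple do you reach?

start (-2,-5,-4) = (f(1,0),f(0,1),f(1,1))
replace slot 2: 2·((-2)+(-4)) − (-5) = -7 → (-2,-7,-4)

-2,-7,-4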